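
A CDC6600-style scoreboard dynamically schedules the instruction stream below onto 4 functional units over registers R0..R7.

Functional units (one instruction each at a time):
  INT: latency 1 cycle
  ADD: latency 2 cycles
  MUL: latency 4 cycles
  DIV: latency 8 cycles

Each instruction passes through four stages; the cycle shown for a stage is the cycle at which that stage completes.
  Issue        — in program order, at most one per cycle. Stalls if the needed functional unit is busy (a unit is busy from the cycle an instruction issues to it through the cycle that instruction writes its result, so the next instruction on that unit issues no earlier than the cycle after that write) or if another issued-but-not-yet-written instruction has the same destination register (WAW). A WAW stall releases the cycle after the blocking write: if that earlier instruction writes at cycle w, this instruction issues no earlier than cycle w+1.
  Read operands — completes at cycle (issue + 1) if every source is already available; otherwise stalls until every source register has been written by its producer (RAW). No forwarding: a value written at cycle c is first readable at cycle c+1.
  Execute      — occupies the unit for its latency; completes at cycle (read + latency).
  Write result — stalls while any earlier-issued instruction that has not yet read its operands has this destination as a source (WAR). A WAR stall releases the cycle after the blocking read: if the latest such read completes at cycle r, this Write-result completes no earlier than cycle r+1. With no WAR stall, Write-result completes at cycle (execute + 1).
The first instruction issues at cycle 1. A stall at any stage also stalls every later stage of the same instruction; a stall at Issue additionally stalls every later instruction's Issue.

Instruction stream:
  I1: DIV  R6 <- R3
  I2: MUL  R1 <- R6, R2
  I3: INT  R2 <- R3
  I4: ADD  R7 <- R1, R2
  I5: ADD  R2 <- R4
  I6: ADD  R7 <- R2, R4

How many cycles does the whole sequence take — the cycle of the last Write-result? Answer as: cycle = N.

I1  is:1  ro:2  ex:10  wr:11
I2  is:2  ro:12  ex:16  wr:17  — RAW R6: wait I1 write@11
I3  is:3  ro:4  ex:5  wr:13  — WAR R2: wait I2 read@12
I4  is:4  ro:18  ex:20  wr:21  — RAW R1: wait I2 write@17
I5  is:22  ro:23  ex:25  wr:26  — struct: ADD busy until I4 writes@21
I6  is:27  ro:28  ex:30  wr:31  — struct: ADD busy until I5 writes@26

cycle = 31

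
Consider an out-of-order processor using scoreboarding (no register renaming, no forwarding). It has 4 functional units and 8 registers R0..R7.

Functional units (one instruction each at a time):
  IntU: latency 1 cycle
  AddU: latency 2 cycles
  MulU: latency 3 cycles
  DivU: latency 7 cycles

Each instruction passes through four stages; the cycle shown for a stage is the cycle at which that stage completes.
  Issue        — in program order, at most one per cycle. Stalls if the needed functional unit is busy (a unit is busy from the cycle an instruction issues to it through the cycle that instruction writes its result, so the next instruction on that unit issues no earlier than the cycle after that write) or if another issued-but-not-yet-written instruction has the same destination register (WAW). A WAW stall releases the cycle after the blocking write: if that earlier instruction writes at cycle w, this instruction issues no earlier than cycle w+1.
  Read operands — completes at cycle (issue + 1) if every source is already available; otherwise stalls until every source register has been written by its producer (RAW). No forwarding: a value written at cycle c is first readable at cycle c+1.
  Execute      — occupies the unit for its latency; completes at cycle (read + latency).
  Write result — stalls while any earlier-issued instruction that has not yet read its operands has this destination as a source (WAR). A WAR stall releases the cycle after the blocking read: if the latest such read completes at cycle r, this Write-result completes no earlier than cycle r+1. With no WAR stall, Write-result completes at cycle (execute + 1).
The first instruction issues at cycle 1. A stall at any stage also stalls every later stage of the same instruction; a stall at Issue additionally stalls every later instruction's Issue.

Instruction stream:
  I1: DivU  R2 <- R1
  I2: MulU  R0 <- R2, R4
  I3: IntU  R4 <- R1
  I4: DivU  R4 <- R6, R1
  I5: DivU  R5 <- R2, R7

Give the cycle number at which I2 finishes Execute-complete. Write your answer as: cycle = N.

I1: IS=1 RO=2 EX=9 WR=10
I2: IS=2 RO=11 EX=14 WR=15  [RAW R2: wait I1 write@10]
I3: IS=3 RO=4 EX=5 WR=12  [WAR R4: wait I2 read@11]
I4: IS=13 RO=14 EX=21 WR=22  [WAW R4: wait I3 write@12]
I5: IS=23 RO=24 EX=31 WR=32  [struct: DivU busy until I4 writes@22]

cycle = 14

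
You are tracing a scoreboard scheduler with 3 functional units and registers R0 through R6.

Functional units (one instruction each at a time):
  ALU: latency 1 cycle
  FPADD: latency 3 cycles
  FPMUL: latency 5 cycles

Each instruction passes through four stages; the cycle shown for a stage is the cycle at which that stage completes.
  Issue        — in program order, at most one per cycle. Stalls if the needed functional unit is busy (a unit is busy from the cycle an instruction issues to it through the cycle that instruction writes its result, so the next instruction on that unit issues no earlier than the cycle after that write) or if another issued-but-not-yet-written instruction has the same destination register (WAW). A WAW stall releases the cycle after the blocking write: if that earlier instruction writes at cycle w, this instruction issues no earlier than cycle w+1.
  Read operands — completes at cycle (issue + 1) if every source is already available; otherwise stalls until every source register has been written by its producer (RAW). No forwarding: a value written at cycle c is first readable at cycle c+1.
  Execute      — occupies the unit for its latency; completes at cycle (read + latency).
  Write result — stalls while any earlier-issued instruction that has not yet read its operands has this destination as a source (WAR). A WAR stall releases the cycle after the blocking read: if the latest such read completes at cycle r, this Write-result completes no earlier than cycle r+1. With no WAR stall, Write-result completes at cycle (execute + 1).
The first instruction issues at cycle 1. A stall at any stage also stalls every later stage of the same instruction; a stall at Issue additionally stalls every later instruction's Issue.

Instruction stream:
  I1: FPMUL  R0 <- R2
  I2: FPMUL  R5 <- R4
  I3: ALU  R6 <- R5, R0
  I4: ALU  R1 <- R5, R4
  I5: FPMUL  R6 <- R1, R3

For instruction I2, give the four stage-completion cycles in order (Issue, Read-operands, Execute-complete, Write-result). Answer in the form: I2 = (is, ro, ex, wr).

  I1 | 1 | 2 | 7 | 8
  I2 | 9 | 10 | 15 | 16   struct: FPMUL busy until I1 writes@8
  I3 | 10 | 17 | 18 | 19   RAW R5: wait I2 write@16
  I4 | 20 | 21 | 22 | 23   struct: ALU busy until I3 writes@19
  I5 | 21 | 24 | 29 | 30   RAW R1: wait I4 write@23

I2 = (9, 10, 15, 16)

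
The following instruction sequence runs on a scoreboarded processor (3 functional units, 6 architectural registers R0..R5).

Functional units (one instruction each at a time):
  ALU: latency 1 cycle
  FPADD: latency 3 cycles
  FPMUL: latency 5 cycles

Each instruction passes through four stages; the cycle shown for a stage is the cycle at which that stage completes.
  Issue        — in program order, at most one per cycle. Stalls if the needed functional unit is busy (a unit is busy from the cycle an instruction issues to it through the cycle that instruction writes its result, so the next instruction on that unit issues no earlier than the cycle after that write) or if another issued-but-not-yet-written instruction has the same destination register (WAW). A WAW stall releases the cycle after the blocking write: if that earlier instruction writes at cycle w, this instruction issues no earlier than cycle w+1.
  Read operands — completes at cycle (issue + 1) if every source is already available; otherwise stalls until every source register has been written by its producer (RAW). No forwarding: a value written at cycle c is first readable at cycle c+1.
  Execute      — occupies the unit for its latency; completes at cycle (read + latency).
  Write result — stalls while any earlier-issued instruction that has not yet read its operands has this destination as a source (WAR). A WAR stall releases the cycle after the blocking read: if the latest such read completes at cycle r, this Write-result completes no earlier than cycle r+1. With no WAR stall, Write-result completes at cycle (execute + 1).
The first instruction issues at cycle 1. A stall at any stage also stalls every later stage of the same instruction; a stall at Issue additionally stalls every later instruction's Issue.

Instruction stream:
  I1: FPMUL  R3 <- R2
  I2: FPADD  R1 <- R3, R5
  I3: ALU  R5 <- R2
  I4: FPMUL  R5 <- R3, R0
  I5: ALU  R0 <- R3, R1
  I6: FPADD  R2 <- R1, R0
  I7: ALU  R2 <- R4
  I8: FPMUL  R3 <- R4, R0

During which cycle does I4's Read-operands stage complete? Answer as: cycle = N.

cycle = 12

  I1 | 1 | 2 | 7 | 8
  I2 | 2 | 9 | 12 | 13   RAW R3: wait I1 write@8
  I3 | 3 | 4 | 5 | 10   WAR R5: wait I2 read@9
  I4 | 11 | 12 | 17 | 18   WAW R5: wait I3 write@10
  I5 | 12 | 14 | 15 | 16   RAW R1: wait I2 write@13
  I6 | 14 | 17 | 20 | 21   struct: FPADD busy until I2 writes@13 · RAW R0: wait I5 write@16
  I7 | 22 | 23 | 24 | 25   WAW R2: wait I6 write@21
  I8 | 23 | 24 | 29 | 30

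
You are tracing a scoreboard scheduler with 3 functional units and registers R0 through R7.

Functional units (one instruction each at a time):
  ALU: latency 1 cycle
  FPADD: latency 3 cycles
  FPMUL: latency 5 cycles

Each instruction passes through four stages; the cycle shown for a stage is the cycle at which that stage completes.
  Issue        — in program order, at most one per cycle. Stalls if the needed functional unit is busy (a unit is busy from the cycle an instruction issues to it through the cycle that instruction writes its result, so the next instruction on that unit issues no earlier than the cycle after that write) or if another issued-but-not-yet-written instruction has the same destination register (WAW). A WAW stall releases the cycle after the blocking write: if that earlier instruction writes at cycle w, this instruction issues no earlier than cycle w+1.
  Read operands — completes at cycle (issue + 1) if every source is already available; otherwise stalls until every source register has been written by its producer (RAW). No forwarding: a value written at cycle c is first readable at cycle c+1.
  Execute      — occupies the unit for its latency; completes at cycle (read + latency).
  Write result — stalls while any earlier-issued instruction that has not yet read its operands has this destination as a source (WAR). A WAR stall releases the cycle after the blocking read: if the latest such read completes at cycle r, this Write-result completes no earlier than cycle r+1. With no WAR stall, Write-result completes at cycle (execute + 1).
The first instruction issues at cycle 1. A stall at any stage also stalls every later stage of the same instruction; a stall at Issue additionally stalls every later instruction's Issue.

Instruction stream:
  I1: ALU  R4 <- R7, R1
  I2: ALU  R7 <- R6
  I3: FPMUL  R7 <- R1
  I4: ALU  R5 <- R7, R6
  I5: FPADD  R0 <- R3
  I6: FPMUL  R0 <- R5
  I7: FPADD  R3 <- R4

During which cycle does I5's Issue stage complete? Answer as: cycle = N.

cycle = 11

I1 -> (1, 2, 3, 4)
I2 -> (5, 6, 7, 8)  // struct: ALU busy until I1 writes@4
I3 -> (9, 10, 15, 16)  // WAW R7: wait I2 write@8
I4 -> (10, 17, 18, 19)  // RAW R7: wait I3 write@16
I5 -> (11, 12, 15, 16)
I6 -> (17, 20, 25, 26)  // WAW R0: wait I5 write@16, RAW R5: wait I4 write@19
I7 -> (18, 19, 22, 23)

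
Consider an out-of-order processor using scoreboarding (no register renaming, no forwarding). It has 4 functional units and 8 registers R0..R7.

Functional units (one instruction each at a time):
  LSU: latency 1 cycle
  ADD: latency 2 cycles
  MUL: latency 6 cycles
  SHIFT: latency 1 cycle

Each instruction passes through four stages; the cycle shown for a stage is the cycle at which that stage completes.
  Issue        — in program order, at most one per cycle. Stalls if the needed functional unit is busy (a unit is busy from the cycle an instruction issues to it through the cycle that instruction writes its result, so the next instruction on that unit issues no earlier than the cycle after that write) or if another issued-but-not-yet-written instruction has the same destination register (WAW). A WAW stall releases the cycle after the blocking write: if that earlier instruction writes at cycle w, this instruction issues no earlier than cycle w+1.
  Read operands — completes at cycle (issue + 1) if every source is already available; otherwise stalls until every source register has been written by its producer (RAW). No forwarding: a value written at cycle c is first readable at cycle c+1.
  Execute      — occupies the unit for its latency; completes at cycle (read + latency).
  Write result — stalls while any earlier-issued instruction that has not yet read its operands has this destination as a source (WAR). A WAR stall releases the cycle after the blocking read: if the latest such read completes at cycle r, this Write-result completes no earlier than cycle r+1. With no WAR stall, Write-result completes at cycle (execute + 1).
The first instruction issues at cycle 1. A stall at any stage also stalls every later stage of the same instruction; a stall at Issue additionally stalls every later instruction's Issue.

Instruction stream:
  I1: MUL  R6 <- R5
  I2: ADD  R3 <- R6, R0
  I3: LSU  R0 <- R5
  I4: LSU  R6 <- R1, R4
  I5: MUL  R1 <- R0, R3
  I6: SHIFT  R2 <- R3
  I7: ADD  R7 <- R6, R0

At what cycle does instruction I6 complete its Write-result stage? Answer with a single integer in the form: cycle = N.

cycle = 17

I1: IS=1 RO=2 EX=8 WR=9
I2: IS=2 RO=10 EX=12 WR=13  [RAW R6: wait I1 write@9]
I3: IS=3 RO=4 EX=5 WR=11  [WAR R0: wait I2 read@10]
I4: IS=12 RO=13 EX=14 WR=15  [struct: LSU busy until I3 writes@11]
I5: IS=13 RO=14 EX=20 WR=21
I6: IS=14 RO=15 EX=16 WR=17
I7: IS=15 RO=16 EX=18 WR=19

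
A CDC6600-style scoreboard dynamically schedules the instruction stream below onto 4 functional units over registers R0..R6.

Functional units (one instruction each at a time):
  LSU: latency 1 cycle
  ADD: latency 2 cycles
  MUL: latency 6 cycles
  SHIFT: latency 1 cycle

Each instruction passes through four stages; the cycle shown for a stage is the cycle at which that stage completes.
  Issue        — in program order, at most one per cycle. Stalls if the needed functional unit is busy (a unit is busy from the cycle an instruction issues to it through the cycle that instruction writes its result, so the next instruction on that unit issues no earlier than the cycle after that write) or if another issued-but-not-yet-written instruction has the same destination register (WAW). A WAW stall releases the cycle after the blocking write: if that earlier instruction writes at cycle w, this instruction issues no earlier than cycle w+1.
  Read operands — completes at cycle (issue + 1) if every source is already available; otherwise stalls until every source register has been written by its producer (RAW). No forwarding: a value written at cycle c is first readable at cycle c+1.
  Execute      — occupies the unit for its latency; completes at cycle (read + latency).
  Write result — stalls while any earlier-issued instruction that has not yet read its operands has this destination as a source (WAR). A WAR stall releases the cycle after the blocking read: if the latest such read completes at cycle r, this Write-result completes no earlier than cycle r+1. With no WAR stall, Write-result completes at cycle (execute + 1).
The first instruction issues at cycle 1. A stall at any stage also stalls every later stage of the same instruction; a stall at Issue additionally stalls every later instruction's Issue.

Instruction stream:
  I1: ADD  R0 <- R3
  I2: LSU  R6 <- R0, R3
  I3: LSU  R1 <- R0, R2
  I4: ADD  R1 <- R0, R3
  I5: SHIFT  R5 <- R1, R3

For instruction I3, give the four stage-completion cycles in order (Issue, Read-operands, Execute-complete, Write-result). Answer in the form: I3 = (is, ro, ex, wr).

I3 = (9, 10, 11, 12)

[1] I1→ADD
[2] I1 RO · I2→LSU
[4] I1 EX
[5] I1 WR R0
[6] I2 RO
[7] I2 EX
[8] I2 WR R6
[9] I3→LSU
[10] I3 RO
[11] I3 EX
[12] I3 WR R1
[13] I4→ADD
[14] I4 RO · I5→SHIFT
[16] I4 EX
[17] I4 WR R1
[18] I5 RO
[19] I5 EX
[20] I5 WR R5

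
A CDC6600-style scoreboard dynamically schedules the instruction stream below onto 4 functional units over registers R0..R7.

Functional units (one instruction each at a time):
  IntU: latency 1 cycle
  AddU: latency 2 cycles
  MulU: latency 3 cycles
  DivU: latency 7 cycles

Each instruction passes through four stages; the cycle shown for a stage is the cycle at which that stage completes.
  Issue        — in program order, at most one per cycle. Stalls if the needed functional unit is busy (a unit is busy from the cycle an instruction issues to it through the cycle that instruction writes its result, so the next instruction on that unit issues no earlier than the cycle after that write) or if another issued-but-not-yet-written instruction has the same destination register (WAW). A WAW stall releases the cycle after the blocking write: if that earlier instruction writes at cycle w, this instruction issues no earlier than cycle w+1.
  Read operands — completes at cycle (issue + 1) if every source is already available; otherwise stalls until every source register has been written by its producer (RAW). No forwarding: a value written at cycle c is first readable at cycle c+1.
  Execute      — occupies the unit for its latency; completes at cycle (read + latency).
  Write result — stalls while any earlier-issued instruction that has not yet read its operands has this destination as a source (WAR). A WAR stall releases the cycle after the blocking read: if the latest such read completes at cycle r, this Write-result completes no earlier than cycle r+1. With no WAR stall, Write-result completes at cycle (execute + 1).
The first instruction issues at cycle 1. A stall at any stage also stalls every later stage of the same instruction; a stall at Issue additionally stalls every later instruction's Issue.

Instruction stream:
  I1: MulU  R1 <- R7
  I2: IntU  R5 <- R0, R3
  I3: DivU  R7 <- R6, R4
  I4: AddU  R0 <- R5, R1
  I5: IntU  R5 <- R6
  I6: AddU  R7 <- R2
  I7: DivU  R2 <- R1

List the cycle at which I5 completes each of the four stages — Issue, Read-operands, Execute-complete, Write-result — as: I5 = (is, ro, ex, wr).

I1: IS=1 RO=2 EX=5 WR=6
I2: IS=2 RO=3 EX=4 WR=5
I3: IS=3 RO=4 EX=11 WR=12
I4: IS=4 RO=7 EX=9 WR=10  [RAW R1: wait I1 write@6]
I5: IS=6 RO=7 EX=8 WR=9  [struct: IntU busy until I2 writes@5]
I6: IS=13 RO=14 EX=16 WR=17  [WAW R7: wait I3 write@12]
I7: IS=14 RO=15 EX=22 WR=23

I5 = (6, 7, 8, 9)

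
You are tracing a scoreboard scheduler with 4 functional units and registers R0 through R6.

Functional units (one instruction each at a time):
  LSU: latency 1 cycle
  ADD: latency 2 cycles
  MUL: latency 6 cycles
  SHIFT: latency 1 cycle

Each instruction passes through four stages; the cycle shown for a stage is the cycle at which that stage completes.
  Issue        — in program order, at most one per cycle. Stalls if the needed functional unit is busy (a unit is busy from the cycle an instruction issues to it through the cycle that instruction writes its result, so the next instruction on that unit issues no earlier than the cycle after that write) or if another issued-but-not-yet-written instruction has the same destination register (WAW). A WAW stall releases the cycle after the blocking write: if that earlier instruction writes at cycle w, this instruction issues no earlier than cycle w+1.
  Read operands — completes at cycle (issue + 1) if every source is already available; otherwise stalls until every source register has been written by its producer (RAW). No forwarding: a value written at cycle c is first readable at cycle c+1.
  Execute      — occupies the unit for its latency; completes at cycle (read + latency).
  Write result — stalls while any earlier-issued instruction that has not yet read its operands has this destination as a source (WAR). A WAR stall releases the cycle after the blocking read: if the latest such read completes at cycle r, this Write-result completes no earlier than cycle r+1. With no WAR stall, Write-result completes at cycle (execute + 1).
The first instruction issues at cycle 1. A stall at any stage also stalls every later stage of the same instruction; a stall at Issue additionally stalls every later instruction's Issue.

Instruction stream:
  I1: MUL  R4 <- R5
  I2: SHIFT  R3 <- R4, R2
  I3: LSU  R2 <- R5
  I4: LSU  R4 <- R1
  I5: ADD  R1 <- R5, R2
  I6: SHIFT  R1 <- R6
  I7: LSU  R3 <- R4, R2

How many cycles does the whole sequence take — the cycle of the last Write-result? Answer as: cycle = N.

cycle = 22

[1] I1 issues→MUL
[2] I1 reads, I2 issues→SHIFT
[3] I3 issues→LSU
[4] I3 reads
[5] I3 exec-done
[8] I1 exec-done
[9] I1 writes R4
[10] I2 reads
[11] I2 exec-done, I3 writes R2
[12] I2 writes R3, I4 issues→LSU
[13] I4 reads, I5 issues→ADD
[14] I4 exec-done, I5 reads
[15] I4 writes R4
[16] I5 exec-done
[17] I5 writes R1
[18] I6 issues→SHIFT
[19] I6 reads, I7 issues→LSU
[20] I6 exec-done, I7 reads
[21] I6 writes R1, I7 exec-done
[22] I7 writes R3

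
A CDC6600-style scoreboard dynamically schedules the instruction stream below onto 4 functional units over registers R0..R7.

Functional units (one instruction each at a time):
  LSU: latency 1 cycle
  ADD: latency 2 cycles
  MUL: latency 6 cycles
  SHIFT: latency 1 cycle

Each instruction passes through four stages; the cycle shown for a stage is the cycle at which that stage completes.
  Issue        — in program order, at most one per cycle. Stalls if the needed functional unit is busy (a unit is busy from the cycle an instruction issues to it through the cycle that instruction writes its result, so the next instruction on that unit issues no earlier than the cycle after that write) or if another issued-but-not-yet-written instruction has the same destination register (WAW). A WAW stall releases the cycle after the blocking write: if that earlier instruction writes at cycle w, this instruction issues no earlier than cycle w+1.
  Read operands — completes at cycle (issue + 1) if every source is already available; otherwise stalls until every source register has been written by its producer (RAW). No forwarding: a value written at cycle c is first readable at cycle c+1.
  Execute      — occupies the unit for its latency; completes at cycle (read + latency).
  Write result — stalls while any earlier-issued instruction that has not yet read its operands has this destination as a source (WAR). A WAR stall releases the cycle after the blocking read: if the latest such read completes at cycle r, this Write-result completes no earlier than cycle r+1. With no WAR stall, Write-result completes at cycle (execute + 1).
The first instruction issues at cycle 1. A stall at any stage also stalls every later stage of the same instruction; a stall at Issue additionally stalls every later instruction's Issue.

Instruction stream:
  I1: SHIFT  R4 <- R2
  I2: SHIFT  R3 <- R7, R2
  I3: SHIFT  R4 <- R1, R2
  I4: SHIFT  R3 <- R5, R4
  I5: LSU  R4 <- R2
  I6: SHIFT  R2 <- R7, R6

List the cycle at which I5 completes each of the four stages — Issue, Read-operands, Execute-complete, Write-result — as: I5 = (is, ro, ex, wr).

I5 = (14, 15, 16, 17)

  I1 | 1 | 2 | 3 | 4
  I2 | 5 | 6 | 7 | 8   struct: SHIFT busy until I1 writes@4
  I3 | 9 | 10 | 11 | 12   struct: SHIFT busy until I2 writes@8
  I4 | 13 | 14 | 15 | 16   struct: SHIFT busy until I3 writes@12
  I5 | 14 | 15 | 16 | 17
  I6 | 17 | 18 | 19 | 20   struct: SHIFT busy until I4 writes@16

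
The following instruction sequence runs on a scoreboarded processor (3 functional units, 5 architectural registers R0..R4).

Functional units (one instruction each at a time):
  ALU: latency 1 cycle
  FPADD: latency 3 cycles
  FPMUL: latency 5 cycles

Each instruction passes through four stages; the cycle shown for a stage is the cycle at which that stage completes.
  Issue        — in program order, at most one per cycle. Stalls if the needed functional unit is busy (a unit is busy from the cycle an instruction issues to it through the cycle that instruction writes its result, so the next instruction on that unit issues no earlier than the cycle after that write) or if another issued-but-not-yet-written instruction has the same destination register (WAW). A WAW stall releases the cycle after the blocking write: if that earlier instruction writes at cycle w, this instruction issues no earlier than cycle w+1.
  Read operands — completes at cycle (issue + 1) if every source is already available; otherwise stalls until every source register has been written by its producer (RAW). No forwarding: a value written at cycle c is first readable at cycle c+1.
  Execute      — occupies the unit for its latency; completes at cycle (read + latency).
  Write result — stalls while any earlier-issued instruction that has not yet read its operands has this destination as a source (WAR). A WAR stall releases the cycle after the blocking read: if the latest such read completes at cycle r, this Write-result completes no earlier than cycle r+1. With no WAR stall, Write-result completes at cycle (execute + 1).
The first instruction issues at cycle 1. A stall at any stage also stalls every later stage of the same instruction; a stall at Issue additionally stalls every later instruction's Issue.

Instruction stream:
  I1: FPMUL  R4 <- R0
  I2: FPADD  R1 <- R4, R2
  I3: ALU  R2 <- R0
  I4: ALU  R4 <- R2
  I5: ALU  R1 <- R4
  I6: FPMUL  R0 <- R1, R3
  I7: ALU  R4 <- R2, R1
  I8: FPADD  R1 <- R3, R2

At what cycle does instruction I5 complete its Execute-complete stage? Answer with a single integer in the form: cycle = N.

t=1  I1 issues→FPMUL
t=2  I1 reads | I2 issues→FPADD
t=3  I3 issues→ALU
t=4  I3 reads
t=5  I3 exec-done
t=7  I1 exec-done
t=8  I1 writes R4
t=9  I2 reads
t=10  I3 writes R2
t=11  I4 issues→ALU
t=12  I2 exec-done | I4 reads
t=13  I2 writes R1 | I4 exec-done
t=14  I4 writes R4
t=15  I5 issues→ALU
t=16  I5 reads | I6 issues→FPMUL
t=17  I5 exec-done
t=18  I5 writes R1
t=19  I6 reads | I7 issues→ALU
t=20  I7 reads | I8 issues→FPADD
t=21  I7 exec-done | I8 reads
t=22  I7 writes R4
t=24  I6 exec-done | I8 exec-done
t=25  I6 writes R0 | I8 writes R1

cycle = 17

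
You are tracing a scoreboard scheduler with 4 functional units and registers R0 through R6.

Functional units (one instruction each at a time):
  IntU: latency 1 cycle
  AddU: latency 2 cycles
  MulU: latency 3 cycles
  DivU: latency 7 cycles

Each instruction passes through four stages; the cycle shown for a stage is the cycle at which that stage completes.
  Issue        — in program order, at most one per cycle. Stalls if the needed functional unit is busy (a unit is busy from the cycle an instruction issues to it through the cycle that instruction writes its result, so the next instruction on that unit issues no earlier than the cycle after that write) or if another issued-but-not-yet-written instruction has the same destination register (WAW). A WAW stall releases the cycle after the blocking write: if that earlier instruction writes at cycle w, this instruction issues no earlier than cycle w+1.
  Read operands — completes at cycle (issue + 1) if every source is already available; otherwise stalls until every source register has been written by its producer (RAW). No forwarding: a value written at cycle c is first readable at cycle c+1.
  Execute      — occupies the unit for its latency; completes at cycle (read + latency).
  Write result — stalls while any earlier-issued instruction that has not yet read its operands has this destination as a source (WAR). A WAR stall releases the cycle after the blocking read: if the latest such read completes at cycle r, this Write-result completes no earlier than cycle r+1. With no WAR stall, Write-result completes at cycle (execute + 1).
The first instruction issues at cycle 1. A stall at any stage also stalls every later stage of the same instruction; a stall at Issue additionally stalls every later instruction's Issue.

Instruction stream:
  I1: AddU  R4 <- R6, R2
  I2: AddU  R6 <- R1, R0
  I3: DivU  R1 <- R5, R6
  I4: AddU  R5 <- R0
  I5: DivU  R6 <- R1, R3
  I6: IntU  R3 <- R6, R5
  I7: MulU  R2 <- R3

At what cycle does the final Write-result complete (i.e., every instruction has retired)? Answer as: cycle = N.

I1: IS=1 RO=2 EX=4 WR=5
I2: IS=6 RO=7 EX=9 WR=10  [struct: AddU busy until I1 writes@5]
I3: IS=7 RO=11 EX=18 WR=19  [RAW R6: wait I2 write@10]
I4: IS=11 RO=12 EX=14 WR=15  [struct: AddU busy until I2 writes@10]
I5: IS=20 RO=21 EX=28 WR=29  [struct: DivU busy until I3 writes@19]
I6: IS=21 RO=30 EX=31 WR=32  [RAW R6: wait I5 write@29]
I7: IS=22 RO=33 EX=36 WR=37  [RAW R3: wait I6 write@32]

cycle = 37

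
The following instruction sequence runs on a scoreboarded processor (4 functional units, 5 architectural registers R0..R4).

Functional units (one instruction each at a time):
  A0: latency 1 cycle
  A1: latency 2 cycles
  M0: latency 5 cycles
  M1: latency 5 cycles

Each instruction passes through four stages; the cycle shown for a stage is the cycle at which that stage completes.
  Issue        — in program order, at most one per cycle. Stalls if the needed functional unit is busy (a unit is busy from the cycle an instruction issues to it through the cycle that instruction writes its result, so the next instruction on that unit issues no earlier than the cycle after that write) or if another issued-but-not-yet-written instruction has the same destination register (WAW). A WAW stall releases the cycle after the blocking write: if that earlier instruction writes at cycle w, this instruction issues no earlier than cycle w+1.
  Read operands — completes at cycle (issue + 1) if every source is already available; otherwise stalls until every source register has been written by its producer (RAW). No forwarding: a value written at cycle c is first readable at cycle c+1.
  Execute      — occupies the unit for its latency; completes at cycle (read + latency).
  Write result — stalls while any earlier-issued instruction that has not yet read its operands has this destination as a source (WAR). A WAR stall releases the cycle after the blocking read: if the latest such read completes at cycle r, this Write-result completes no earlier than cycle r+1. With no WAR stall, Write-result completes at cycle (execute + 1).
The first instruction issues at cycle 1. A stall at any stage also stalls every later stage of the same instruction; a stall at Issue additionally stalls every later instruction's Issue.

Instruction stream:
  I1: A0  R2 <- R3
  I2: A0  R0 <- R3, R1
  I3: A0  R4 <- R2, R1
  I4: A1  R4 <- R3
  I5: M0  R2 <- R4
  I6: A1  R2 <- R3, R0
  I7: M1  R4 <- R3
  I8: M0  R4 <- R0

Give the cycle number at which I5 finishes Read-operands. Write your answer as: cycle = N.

cycle = 18

I1  is:1  ro:2  ex:3  wr:4
I2  is:5  ro:6  ex:7  wr:8  — struct: A0 busy until I1 writes@4
I3  is:9  ro:10  ex:11  wr:12  — struct: A0 busy until I2 writes@8
I4  is:13  ro:14  ex:16  wr:17  — WAW R4: wait I3 write@12
I5  is:14  ro:18  ex:23  wr:24  — RAW R4: wait I4 write@17
I6  is:25  ro:26  ex:28  wr:29  — WAW R2: wait I5 write@24
I7  is:26  ro:27  ex:32  wr:33
I8  is:34  ro:35  ex:40  wr:41  — WAW R4: wait I7 write@33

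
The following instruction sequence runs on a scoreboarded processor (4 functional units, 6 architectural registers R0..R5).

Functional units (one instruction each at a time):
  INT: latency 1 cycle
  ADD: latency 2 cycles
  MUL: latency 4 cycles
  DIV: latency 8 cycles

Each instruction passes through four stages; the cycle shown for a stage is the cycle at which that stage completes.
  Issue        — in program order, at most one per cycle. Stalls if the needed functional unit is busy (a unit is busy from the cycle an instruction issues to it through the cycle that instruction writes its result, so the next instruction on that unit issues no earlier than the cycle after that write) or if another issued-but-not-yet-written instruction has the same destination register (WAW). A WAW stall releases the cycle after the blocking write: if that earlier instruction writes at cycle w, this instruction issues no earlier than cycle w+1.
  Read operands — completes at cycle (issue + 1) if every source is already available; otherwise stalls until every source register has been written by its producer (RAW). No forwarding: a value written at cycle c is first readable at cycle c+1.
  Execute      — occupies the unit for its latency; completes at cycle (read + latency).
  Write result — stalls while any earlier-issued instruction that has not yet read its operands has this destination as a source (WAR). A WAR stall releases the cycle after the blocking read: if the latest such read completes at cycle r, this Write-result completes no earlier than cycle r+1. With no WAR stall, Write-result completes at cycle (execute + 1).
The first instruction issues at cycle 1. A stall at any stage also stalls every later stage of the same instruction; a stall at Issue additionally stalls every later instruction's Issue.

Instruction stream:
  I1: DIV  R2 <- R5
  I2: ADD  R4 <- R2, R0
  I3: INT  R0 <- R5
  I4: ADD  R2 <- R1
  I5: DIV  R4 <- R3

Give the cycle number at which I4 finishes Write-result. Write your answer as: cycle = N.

cycle = 20

c1: issue I1 (DIV)
c2: I1 read-ops · issue I2 (ADD)
c3: issue I3 (INT)
c4: I3 read-ops
c5: I3 finished on INT
c10: I1 finished on DIV
c11: I1→R2
c12: I2 read-ops
c13: I3→R0
c14: I2 finished on ADD
c15: I2→R4
c16: issue I4 (ADD)
c17: I4 read-ops · issue I5 (DIV)
c18: I5 read-ops
c19: I4 finished on ADD
c20: I4→R2
c26: I5 finished on DIV
c27: I5→R4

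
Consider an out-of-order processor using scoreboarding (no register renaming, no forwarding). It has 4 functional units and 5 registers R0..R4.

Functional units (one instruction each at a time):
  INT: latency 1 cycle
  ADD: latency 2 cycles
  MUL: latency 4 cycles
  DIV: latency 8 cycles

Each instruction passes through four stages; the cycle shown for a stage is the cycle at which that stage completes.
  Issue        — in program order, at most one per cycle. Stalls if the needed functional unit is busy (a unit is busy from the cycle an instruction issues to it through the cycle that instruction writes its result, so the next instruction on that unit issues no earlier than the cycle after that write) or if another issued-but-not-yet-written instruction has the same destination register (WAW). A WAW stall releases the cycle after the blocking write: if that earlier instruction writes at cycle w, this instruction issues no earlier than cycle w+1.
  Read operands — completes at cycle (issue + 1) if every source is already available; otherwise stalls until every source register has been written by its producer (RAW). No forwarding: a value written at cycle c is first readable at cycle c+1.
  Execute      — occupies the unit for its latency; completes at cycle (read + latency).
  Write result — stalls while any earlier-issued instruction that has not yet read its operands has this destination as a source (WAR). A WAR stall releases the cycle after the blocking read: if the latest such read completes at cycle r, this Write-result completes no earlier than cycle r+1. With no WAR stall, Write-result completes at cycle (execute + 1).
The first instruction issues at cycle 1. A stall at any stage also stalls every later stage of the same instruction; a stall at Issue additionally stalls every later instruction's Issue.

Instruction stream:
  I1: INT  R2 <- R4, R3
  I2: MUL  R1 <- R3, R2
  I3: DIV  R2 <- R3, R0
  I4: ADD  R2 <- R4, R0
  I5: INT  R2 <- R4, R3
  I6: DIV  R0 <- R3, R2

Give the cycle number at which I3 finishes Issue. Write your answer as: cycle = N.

cycle = 5

cycle 1: I1→INT
cycle 2: I1 RO | I2→MUL
cycle 3: I1 EX
cycle 4: I1 WR R2
cycle 5: I2 RO | I3→DIV
cycle 6: I3 RO
cycle 9: I2 EX
cycle 10: I2 WR R1
cycle 14: I3 EX
cycle 15: I3 WR R2
cycle 16: I4→ADD
cycle 17: I4 RO
cycle 19: I4 EX
cycle 20: I4 WR R2
cycle 21: I5→INT
cycle 22: I5 RO | I6→DIV
cycle 23: I5 EX
cycle 24: I5 WR R2
cycle 25: I6 RO
cycle 33: I6 EX
cycle 34: I6 WR R0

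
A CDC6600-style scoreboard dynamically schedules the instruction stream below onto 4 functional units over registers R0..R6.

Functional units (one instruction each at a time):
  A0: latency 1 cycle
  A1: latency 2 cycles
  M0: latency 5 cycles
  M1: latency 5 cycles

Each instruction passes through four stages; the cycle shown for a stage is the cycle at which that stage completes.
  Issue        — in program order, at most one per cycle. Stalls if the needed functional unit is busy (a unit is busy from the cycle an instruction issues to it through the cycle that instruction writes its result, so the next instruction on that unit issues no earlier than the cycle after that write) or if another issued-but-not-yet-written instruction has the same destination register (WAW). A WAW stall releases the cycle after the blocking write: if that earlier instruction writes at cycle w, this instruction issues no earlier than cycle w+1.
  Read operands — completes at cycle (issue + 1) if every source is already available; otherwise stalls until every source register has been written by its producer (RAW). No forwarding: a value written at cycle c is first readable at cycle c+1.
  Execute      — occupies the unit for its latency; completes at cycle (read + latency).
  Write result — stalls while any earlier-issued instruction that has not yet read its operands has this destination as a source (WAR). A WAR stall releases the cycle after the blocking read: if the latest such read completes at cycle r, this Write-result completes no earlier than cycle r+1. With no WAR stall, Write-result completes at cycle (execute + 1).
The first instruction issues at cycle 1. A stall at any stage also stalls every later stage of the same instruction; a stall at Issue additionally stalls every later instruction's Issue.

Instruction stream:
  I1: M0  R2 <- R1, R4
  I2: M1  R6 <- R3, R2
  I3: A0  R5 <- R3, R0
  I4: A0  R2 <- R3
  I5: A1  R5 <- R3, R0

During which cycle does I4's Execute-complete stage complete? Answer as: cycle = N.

I1 -> (1, 2, 7, 8)
I2 -> (2, 9, 14, 15)  // RAW R2: wait I1 write@8
I3 -> (3, 4, 5, 6)
I4 -> (9, 10, 11, 12)  // WAW R2: wait I1 write@8
I5 -> (10, 11, 13, 14)

cycle = 11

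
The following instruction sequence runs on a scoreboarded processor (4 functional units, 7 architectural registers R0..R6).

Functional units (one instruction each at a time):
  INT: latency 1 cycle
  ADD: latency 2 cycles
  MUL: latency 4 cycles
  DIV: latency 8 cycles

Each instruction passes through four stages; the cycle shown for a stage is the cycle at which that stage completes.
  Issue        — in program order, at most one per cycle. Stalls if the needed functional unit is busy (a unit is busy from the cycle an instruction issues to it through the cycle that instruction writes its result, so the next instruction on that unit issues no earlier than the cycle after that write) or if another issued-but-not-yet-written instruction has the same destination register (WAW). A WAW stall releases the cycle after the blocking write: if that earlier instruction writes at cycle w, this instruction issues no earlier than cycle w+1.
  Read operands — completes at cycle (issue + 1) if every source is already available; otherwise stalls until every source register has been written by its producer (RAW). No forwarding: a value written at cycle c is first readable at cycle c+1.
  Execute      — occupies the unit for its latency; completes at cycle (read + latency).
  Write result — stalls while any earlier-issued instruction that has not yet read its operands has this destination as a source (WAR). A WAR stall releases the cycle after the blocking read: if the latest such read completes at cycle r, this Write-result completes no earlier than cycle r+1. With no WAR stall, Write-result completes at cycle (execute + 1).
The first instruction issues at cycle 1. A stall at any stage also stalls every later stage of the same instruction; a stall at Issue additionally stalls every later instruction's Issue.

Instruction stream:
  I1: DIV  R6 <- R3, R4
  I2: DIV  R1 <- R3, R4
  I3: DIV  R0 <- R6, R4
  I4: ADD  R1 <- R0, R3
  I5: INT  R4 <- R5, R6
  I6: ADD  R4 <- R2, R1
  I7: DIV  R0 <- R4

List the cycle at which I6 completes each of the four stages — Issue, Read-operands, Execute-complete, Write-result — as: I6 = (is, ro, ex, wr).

I6 = (38, 39, 41, 42)

[1] issue I1 (DIV)
[2] I1 read-ops
[10] I1 finished on DIV
[11] I1→R6
[12] issue I2 (DIV)
[13] I2 read-ops
[21] I2 finished on DIV
[22] I2→R1
[23] issue I3 (DIV)
[24] I3 read-ops · issue I4 (ADD)
[25] issue I5 (INT)
[26] I5 read-ops
[27] I5 finished on INT
[28] I5→R4
[32] I3 finished on DIV
[33] I3→R0
[34] I4 read-ops
[36] I4 finished on ADD
[37] I4→R1
[38] issue I6 (ADD)
[39] I6 read-ops · issue I7 (DIV)
[41] I6 finished on ADD
[42] I6→R4
[43] I7 read-ops
[51] I7 finished on DIV
[52] I7→R0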